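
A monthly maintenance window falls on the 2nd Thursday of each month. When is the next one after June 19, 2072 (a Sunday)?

July 14, 2072

June 2072 starts on a Wednesday; its first Thursday is the 2nd, so the 2nd Thursday is the 9th — June 9, 2072.
That is not after June 19, 2072, so look at July 2072.
July 2072 starts on a Friday; its first Thursday is the 7th, so the 2nd Thursday is the 14th — July 14, 2072.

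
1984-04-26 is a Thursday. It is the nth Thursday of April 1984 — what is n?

4th

Day 26 falls in week ⌈26/7⌉ of the month.
Days 1–7 hold the 1st Thursday, 8–14 the 2nd, 15–21 the 3rd, 22–28 the 4th, 29–31 the 5th.
26 is in the range for the 4th.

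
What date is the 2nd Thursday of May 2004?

May 2004 begins on a Saturday, so the first Thursday is May 6 (5 days later).
The 2nd Thursday is 1 weeks later: 6 + 7 = 13.

May 13, 2004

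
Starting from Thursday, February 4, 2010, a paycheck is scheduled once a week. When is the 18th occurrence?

June 3, 2010

The 18th occurrence is 17 intervals after the first: 17 × 7 = 119 days after February 4, 2010.
February has 28 days — 24 days to the end of February leaves 95.
March has 31 days (64 left).
April has 30 days (34 left).
May has 31 days (3 left).
3 days into June → June 3, 2010.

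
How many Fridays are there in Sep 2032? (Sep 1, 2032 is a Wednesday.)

4

Sep 1, 2032 is a Wednesday; the first Friday on or after it is Sep 3, 2032 (2 days later).
From Sep 3, 2032 to Sep 30, 2032 is 30 − 3 = 27 days.
27 ÷ 7 = 3 full weeks with remainder 6, so 3 more Fridays after the first → 4.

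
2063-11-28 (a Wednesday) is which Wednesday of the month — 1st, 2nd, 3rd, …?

Day 28 falls in week ⌈28/7⌉ of the month.
Days 1–7 hold the 1st Wednesday, 8–14 the 2nd, 15–21 the 3rd, 22–28 the 4th, 29–31 the 5th.
28 is in the range for the 4th.

4th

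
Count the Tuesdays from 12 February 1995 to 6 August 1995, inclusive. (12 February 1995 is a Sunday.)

25

12 February 1995 is a Sunday; the first Tuesday on or after it is 14 February 1995 (2 days later).
From 14 February 1995 to 6 August 1995: 14 + 31 + 30 + 31 + 30 + 31 + 6 = 173 days (rest of February, March, April, May, June, July, August).
173 ÷ 7 = 24 full weeks with remainder 5, so 24 more Tuesdays after the first → 25.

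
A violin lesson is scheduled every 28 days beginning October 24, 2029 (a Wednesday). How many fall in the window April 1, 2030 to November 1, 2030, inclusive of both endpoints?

Occurrences land 28·i days after October 24, 2029 for i = 0, 1, 2, …
April 1, 2030 is 159 days after the start; 159 ÷ 28 = 5 remainder 19; since the remainder is 19, round up to i = 6. First occurrence in the window: #7 on April 10, 2030 (6×28 = 168 days in).
November 1, 2030 is 373 days after the start; 373 ÷ 28 = 13 remainder 9. Last occurrence in the window: #14 on October 23, 2030.
Occurrences #7 through #14: 8 in total.

8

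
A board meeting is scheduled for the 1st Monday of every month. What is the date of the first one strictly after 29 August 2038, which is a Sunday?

August 2038 starts on a Sunday, so its 1st Monday is 2 August 2038 (1 day in).
That is not after 29 August 2038, so look at September 2038.
September 2038 starts on a Wednesday, so its 1st Monday is 6 September 2038 (5 days in).

6 September 2038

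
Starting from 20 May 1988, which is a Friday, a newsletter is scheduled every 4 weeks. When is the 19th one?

The 19th occurrence is 18 intervals after the first: 18 × 28 = 504 days after 20 May 1988.
May has 31 days — 11 days to the end of May leaves 493.
From end of May to end of 1988 is 214 days (279 left).
January has 31 days (248 left).
February has 28 days (220 left).
March has 31 days (189 left).
April has 30 days (159 left).
May has 31 days (128 left).
June has 30 days (98 left).
July has 31 days (67 left).
August has 31 days (36 left).
September has 30 days (6 left).
6 days into October → 6 October 1989.

6 October 1989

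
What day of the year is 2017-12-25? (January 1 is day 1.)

359

Days in months before December: 31 + 28 + 31 + 30 + 31 + 30 + 31 + 31 + 30 + 31 + 30 = 334.
Plus 25 days into December → day 359.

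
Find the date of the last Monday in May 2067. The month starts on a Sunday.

2067-05-30

May 2067 begins on a Sunday, so the first Monday is May 2 (1 day later).
May 2067 has 31 days. Adding weeks: 2, 9, 16, 23, 30 — the last one ≤ 31 is the 30th.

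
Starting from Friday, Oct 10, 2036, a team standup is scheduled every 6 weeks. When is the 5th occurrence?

Mar 27, 2037

The 5th occurrence is 4 intervals after the first: 4 × 42 = 168 days after Oct 10, 2036.
Oct has 31 days — 21 days to the end of Oct leaves 147.
Nov has 30 days (117 left).
Dec has 31 days (86 left).
Jan has 31 days (55 left).
Feb has 28 days (27 left).
27 days into Mar → Mar 27, 2037.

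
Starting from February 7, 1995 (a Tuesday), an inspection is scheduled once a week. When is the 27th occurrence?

August 8, 1995

The 27th occurrence is 26 intervals after the first: 26 × 7 = 182 days after February 7, 1995.
February has 28 days — 21 days to the end of February leaves 161.
March has 31 days (130 left).
April has 30 days (100 left).
May has 31 days (69 left).
June has 30 days (39 left).
July has 31 days (8 left).
8 days into August → August 8, 1995.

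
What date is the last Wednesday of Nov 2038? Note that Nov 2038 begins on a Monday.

Nov 24, 2038

Nov 2038 begins on a Monday, so the first Wednesday is Nov 3 (2 days later).
Nov 2038 has 30 days. Adding weeks: 3, 10, 17, 24 — the last one ≤ 30 is the 24th.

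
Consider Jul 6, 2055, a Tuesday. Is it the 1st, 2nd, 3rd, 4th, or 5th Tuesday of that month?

Day 6 falls in week ⌈6/7⌉ of the month.
Days 1–7 hold the 1st Tuesday, 8–14 the 2nd, 15–21 the 3rd, 22–28 the 4th, 29–31 the 5th.
6 is in the range for the 1st.

1st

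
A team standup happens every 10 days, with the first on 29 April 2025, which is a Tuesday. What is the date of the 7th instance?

28 June 2025

The 7th occurrence is 6 intervals after the first: 6 × 10 = 60 days after 29 April 2025.
April has 30 days — 1 day to the end of April leaves 59.
May has 31 days (28 left).
28 days into June → 28 June 2025.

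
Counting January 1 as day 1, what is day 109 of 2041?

19 April 2041

January has 31 days (109 − 31 = 78 remain).
February has 28 days (78 − 28 = 50 remain).
March has 31 days (50 − 31 = 19 remain).
19 into April → April 19.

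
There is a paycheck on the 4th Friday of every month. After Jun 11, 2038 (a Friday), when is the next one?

Jun 25, 2038

Jun 2038 starts on a Tuesday; its first Friday is the 4th, so the 4th Friday is the 25th — Jun 25, 2038.
Jun 25, 2038 is after Jun 11, 2038, so that is the next one.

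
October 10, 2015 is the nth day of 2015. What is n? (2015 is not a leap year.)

283

Days in months before October: 31 + 28 + 31 + 30 + 31 + 30 + 31 + 31 + 30 = 273.
Plus 10 days into October → day 283.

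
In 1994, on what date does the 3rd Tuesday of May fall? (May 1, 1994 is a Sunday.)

May 1994 begins on a Sunday, so the first Tuesday is May 3 (2 days later).
The 3rd Tuesday is 2 weeks later: 3 + 14 = 17.

May 17, 1994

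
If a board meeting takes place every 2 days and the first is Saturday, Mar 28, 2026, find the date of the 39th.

The 39th occurrence is 38 intervals after the first: 38 × 2 = 76 days after Mar 28, 2026.
Mar has 31 days — 3 days to the end of Mar leaves 73.
Apr has 30 days (43 left).
May has 31 days (12 left).
12 days into Jun → Jun 12, 2026.

Jun 12, 2026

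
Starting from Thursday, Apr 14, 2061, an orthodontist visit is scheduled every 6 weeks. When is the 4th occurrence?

Aug 18, 2061

The 4th occurrence is 3 intervals after the first: 3 × 42 = 126 days after Apr 14, 2061.
Apr has 30 days — 16 days to the end of Apr leaves 110.
May has 31 days (79 left).
Jun has 30 days (49 left).
Jul has 31 days (18 left).
18 days into Aug → Aug 18, 2061.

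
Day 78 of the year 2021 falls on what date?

January has 31 days (78 − 31 = 47 remain).
February has 28 days (47 − 28 = 19 remain).
19 into March → March 19.

2021-03-19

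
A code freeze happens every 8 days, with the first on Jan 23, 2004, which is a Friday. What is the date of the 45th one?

The 45th occurrence is 44 intervals after the first: 44 × 8 = 352 days after Jan 23, 2004.
Jan has 31 days — 8 days to the end of Jan leaves 344.
Feb has 29 days (315 left).
Mar has 31 days (284 left).
Apr has 30 days (254 left).
May has 31 days (223 left).
Jun has 30 days (193 left).
Jul has 31 days (162 left).
Aug has 31 days (131 left).
Sep has 30 days (101 left).
Oct has 31 days (70 left).
Nov has 30 days (40 left).
Dec has 31 days (9 left).
9 days into Jan → Jan 9, 2005.

Jan 9, 2005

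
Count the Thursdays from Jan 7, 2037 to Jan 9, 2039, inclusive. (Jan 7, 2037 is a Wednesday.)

Jan 7, 2037 is a Wednesday; the first Thursday on or after it is Jan 8, 2037 (1 day later).
From Jan 8, 2037 to Jan 9, 2039: 357 + 365 + 9 = 731 days (rest of 2037, 2038, to Jan 9, 2039 in 2039).
731 ÷ 7 = 104 full weeks with remainder 3, so 104 more Thursdays after the first → 105.

105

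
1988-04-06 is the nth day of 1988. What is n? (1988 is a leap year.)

Days in months before April: 31 + 29 + 31 = 91.
Plus 6 days into April → day 97.

97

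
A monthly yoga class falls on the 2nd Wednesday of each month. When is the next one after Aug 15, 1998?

Sep 9, 1998

Aug 1998 starts on a Saturday; its first Wednesday is the 5th, so the 2nd Wednesday is the 12th — Aug 12, 1998.
That is not after Aug 15, 1998, so look at Sep 1998.
Sep 1998 starts on a Tuesday; its first Wednesday is the 2nd, so the 2nd Wednesday is the 9th — Sep 9, 1998.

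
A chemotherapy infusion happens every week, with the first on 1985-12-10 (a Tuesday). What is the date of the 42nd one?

The 42nd occurrence is 41 intervals after the first: 41 × 7 = 287 days after 1985-12-10.
December has 31 days — 21 days to the end of December leaves 266.
January has 31 days (235 left).
February has 28 days (207 left).
March has 31 days (176 left).
April has 30 days (146 left).
May has 31 days (115 left).
June has 30 days (85 left).
July has 31 days (54 left).
August has 31 days (23 left).
23 days into September → 1986-09-23.

1986-09-23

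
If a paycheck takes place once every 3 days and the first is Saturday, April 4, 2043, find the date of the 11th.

May 4, 2043

The 11th occurrence is 10 intervals after the first: 10 × 3 = 30 days after April 4, 2043.
April has 30 days — 26 days to the end of April leaves 4.
4 days into May → May 4, 2043.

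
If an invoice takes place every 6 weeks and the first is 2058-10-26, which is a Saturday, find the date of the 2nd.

2058-12-07

The 2nd occurrence is 1 interval after the first: 1 × 42 = 42 days after 2058-10-26.
October has 31 days — 5 days to the end of October leaves 37.
November has 30 days (7 left).
7 days into December → 2058-12-07.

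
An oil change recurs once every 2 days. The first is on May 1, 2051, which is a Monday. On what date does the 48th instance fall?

August 3, 2051

The 48th occurrence is 47 intervals after the first: 47 × 2 = 94 days after May 1, 2051.
May has 31 days — 30 days to the end of May leaves 64.
June has 30 days (34 left).
July has 31 days (3 left).
3 days into August → August 3, 2051.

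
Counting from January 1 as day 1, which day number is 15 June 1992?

167

Days in months before June: 31 + 29 + 31 + 30 + 31 = 152.
Plus 15 days into June → day 167.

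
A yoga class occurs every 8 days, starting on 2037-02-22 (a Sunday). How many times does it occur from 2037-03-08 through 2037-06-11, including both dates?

12

Occurrences land 8·i days after 2037-02-22 for i = 0, 1, 2, …
2037-03-08 is 14 days after the start; 14 ÷ 8 = 1 remainder 6; since the remainder is 6, round up to i = 2. First occurrence in the window: #3 on 2037-03-10 (2×8 = 16 days in).
2037-06-11 is 109 days after the start; 109 ÷ 8 = 13 remainder 5. Last occurrence in the window: #14 on 2037-06-06.
Occurrences #3 through #14: 12 in total.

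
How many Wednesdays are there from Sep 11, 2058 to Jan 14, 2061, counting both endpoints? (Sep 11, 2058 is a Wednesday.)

123

Sep 11, 2058 is a Wednesday; the first Wednesday on or after it is Sep 11, 2058.
From Sep 11, 2058 to Jan 14, 2061: 111 + 365 + 366 + 14 = 856 days (rest of 2058, 2059, 2060, to Jan 14, 2061 in 2061).
856 ÷ 7 = 122 full weeks with remainder 2, so 122 more Wednesdays after the first → 123.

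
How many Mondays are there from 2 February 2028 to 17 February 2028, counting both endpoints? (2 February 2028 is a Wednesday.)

2

2 February 2028 is a Wednesday; the first Monday on or after it is 7 February 2028 (5 days later).
From 7 February 2028 to 17 February 2028 is 17 − 7 = 10 days.
10 ÷ 7 = 1 full weeks with remainder 3, so 1 more Mondays after the first → 2.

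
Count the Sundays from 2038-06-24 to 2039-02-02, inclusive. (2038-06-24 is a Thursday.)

32

2038-06-24 is a Thursday; the first Sunday on or after it is 2038-06-27 (3 days later).
From 2038-06-27 to 2039-02-02: 3 + 31 + 31 + 30 + 31 + 30 + 31 + 31 + 2 = 220 days (rest of June, July, August, September, October, November, December, January, February).
220 ÷ 7 = 31 full weeks with remainder 3, so 31 more Sundays after the first → 32.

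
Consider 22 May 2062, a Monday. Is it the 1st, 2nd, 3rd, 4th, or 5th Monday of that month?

4th

Day 22 falls in week ⌈22/7⌉ of the month.
Days 1–7 hold the 1st Monday, 8–14 the 2nd, 15–21 the 3rd, 22–28 the 4th, 29–31 the 5th.
22 is in the range for the 4th.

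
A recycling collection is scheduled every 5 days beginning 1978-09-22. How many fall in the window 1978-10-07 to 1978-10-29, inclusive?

5

Occurrences land 5·i days after 1978-09-22 for i = 0, 1, 2, …
1978-10-07 is 15 days after the start; 15 ÷ 5 = 3 remainder 0. First occurrence in the window: #4 on 1978-10-07 (3×5 = 15 days in).
1978-10-29 is 37 days after the start; 37 ÷ 5 = 7 remainder 2. Last occurrence in the window: #8 on 1978-10-27.
Occurrences #4 through #8: 5 in total.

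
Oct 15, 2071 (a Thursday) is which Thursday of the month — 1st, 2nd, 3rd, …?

3rd

Day 15 falls in week ⌈15/7⌉ of the month.
Days 1–7 hold the 1st Thursday, 8–14 the 2nd, 15–21 the 3rd, 22–28 the 4th, 29–31 the 5th.
15 is in the range for the 3rd.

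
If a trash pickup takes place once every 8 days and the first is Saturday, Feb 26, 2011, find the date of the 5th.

The 5th occurrence is 4 intervals after the first: 4 × 8 = 32 days after Feb 26, 2011.
Feb has 28 days — 2 days to the end of Feb leaves 30.
30 days into Mar → Mar 30, 2011.

Mar 30, 2011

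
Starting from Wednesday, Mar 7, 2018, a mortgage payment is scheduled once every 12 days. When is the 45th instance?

Aug 17, 2019

The 45th occurrence is 44 intervals after the first: 44 × 12 = 528 days after Mar 7, 2018.
Mar has 31 days — 24 days to the end of Mar leaves 504.
From end of Mar to end of 2018 is 275 days (229 left).
Jan has 31 days (198 left).
Feb has 28 days (170 left).
Mar has 31 days (139 left).
Apr has 30 days (109 left).
May has 31 days (78 left).
Jun has 30 days (48 left).
Jul has 31 days (17 left).
17 days into Aug → Aug 17, 2019.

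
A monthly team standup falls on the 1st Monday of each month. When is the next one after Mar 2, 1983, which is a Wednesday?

Mar 7, 1983

Mar 1983 starts on a Tuesday, so its 1st Monday is Mar 7, 1983 (6 days in).
Mar 7, 1983 is after Mar 2, 1983, so that is the next one.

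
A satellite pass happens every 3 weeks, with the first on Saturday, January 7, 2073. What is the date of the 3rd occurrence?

The 3rd occurrence is 2 intervals after the first: 2 × 21 = 42 days after January 7, 2073.
January has 31 days — 24 days to the end of January leaves 18.
18 days into February → February 18, 2073.

February 18, 2073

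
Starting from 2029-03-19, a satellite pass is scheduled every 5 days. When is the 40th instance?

2029-09-30

The 40th occurrence is 39 intervals after the first: 39 × 5 = 195 days after 2029-03-19.
March has 31 days — 12 days to the end of March leaves 183.
April has 30 days (153 left).
May has 31 days (122 left).
June has 30 days (92 left).
July has 31 days (61 left).
August has 31 days (30 left).
30 days into September → 2029-09-30.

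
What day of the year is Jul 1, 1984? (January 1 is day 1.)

Days in months before Jul: 31 + 29 + 31 + 30 + 31 + 30 = 182.
Plus 1 day into Jul → day 183.

183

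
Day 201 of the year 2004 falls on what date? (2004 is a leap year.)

Jan has 31 days (201 − 31 = 170 remain).
Feb has 29 days (170 − 29 = 141 remain).
Mar has 31 days (141 − 31 = 110 remain).
Apr has 30 days (110 − 30 = 80 remain).
May has 31 days (80 − 31 = 49 remain).
Jun has 30 days (49 − 30 = 19 remain).
19 into Jul → Jul 19.

Jul 19, 2004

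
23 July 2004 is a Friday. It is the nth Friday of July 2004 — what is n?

Day 23 falls in week ⌈23/7⌉ of the month.
Days 1–7 hold the 1st Friday, 8–14 the 2nd, 15–21 the 3rd, 22–28 the 4th, 29–31 the 5th.
23 is in the range for the 4th.

4th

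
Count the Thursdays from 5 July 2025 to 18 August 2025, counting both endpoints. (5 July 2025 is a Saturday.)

6

5 July 2025 is a Saturday; the first Thursday on or after it is 10 July 2025 (5 days later).
From 10 July 2025 to 18 August 2025: 21 + 18 = 39 days (rest of July, August).
39 ÷ 7 = 5 full weeks with remainder 4, so 5 more Thursdays after the first → 6.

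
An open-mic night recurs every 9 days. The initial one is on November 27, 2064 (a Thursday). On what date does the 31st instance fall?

August 24, 2065

The 31st occurrence is 30 intervals after the first: 30 × 9 = 270 days after November 27, 2064.
November has 30 days — 3 days to the end of November leaves 267.
December has 31 days (236 left).
January has 31 days (205 left).
February has 28 days (177 left).
March has 31 days (146 left).
April has 30 days (116 left).
May has 31 days (85 left).
June has 30 days (55 left).
July has 31 days (24 left).
24 days into August → August 24, 2065.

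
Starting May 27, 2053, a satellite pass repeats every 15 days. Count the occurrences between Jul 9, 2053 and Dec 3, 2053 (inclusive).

Occurrences land 15·i days after May 27, 2053 for i = 0, 1, 2, …
Jul 9, 2053 is 43 days after the start; 43 ÷ 15 = 2 remainder 13; since the remainder is 13, round up to i = 3. First occurrence in the window: #4 on Jul 11, 2053 (3×15 = 45 days in).
Dec 3, 2053 is 190 days after the start; 190 ÷ 15 = 12 remainder 10. Last occurrence in the window: #13 on Nov 23, 2053.
Occurrences #4 through #13: 10 in total.

10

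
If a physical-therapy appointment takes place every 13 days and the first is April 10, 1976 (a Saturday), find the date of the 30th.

The 30th occurrence is 29 intervals after the first: 29 × 13 = 377 days after April 10, 1976.
April has 30 days — 20 days to the end of April leaves 357.
May has 31 days (326 left).
June has 30 days (296 left).
July has 31 days (265 left).
August has 31 days (234 left).
September has 30 days (204 left).
October has 31 days (173 left).
November has 30 days (143 left).
December has 31 days (112 left).
January has 31 days (81 left).
February has 28 days (53 left).
March has 31 days (22 left).
22 days into April → April 22, 1977.

April 22, 1977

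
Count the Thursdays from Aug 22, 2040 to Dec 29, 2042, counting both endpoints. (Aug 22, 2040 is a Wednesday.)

Aug 22, 2040 is a Wednesday; the first Thursday on or after it is Aug 23, 2040 (1 day later).
From Aug 23, 2040 to Dec 29, 2042: 130 + 365 + 363 = 858 days (rest of 2040, 2041, to Dec 29, 2042 in 2042).
858 ÷ 7 = 122 full weeks with remainder 4, so 122 more Thursdays after the first → 123.

123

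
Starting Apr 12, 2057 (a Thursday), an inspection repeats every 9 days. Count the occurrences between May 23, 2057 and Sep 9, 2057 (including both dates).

12

Occurrences land 9·i days after Apr 12, 2057 for i = 0, 1, 2, …
May 23, 2057 is 41 days after the start; 41 ÷ 9 = 4 remainder 5; since the remainder is 5, round up to i = 5. First occurrence in the window: #6 on May 27, 2057 (5×9 = 45 days in).
Sep 9, 2057 is 150 days after the start; 150 ÷ 9 = 16 remainder 6. Last occurrence in the window: #17 on Sep 3, 2057.
Occurrences #6 through #17: 12 in total.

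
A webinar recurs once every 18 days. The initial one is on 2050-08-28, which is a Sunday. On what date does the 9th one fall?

The 9th occurrence is 8 intervals after the first: 8 × 18 = 144 days after 2050-08-28.
August has 31 days — 3 days to the end of August leaves 141.
September has 30 days (111 left).
October has 31 days (80 left).
November has 30 days (50 left).
December has 31 days (19 left).
19 days into January → 2051-01-19.

2051-01-19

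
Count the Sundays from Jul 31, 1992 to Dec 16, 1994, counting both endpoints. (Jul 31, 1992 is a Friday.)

124

Jul 31, 1992 is a Friday; the first Sunday on or after it is Aug 2, 1992 (2 days later).
From Aug 2, 1992 to Dec 16, 1994: 151 + 365 + 350 = 866 days (rest of 1992, 1993, to Dec 16, 1994 in 1994).
866 ÷ 7 = 123 full weeks with remainder 5, so 123 more Sundays after the first → 124.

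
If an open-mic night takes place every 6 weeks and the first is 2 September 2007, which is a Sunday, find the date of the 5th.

17 February 2008

The 5th occurrence is 4 intervals after the first: 4 × 42 = 168 days after 2 September 2007.
September has 30 days — 28 days to the end of September leaves 140.
October has 31 days (109 left).
November has 30 days (79 left).
December has 31 days (48 left).
January has 31 days (17 left).
17 days into February → 17 February 2008.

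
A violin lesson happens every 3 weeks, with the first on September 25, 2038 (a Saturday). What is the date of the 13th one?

June 4, 2039

The 13th occurrence is 12 intervals after the first: 12 × 21 = 252 days after September 25, 2038.
September has 30 days — 5 days to the end of September leaves 247.
October has 31 days (216 left).
November has 30 days (186 left).
December has 31 days (155 left).
January has 31 days (124 left).
February has 28 days (96 left).
March has 31 days (65 left).
April has 30 days (35 left).
May has 31 days (4 left).
4 days into June → June 4, 2039.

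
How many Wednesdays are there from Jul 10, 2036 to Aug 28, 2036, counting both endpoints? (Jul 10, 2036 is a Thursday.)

7

Jul 10, 2036 is a Thursday; the first Wednesday on or after it is Jul 16, 2036 (6 days later).
From Jul 16, 2036 to Aug 28, 2036: 15 + 28 = 43 days (rest of Jul, Aug).
43 ÷ 7 = 6 full weeks with remainder 1, so 6 more Wednesdays after the first → 7.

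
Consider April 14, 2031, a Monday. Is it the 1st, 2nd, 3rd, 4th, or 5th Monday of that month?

2nd

Day 14 falls in week ⌈14/7⌉ of the month.
Days 1–7 hold the 1st Monday, 8–14 the 2nd, 15–21 the 3rd, 22–28 the 4th, 29–31 the 5th.
14 is in the range for the 2nd.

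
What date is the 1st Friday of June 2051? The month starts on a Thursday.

June 2051 begins on a Thursday, so the first Friday is June 2 (1 day later).

2051-06-02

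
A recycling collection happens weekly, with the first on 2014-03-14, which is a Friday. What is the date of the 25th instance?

The 25th occurrence is 24 intervals after the first: 24 × 7 = 168 days after 2014-03-14.
March has 31 days — 17 days to the end of March leaves 151.
April has 30 days (121 left).
May has 31 days (90 left).
June has 30 days (60 left).
July has 31 days (29 left).
29 days into August → 2014-08-29.

2014-08-29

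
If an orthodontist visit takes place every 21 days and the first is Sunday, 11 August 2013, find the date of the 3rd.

The 3rd occurrence is 2 intervals after the first: 2 × 21 = 42 days after 11 August 2013.
August has 31 days — 20 days to the end of August leaves 22.
22 days into September → 22 September 2013.

22 September 2013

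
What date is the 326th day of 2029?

January has 31 days (326 − 31 = 295 remain).
February has 28 days (295 − 28 = 267 remain).
March has 31 days (267 − 31 = 236 remain).
April has 30 days (236 − 30 = 206 remain).
May has 31 days (206 − 31 = 175 remain).
June has 30 days (175 − 30 = 145 remain).
July has 31 days (145 − 31 = 114 remain).
August has 31 days (114 − 31 = 83 remain).
September has 30 days (83 − 30 = 53 remain).
October has 31 days (53 − 31 = 22 remain).
22 into November → November 22.

November 22, 2029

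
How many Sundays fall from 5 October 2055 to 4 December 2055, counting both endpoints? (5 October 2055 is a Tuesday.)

5 October 2055 is a Tuesday; the first Sunday on or after it is 10 October 2055 (5 days later).
From 10 October 2055 to 4 December 2055: 21 + 30 + 4 = 55 days (rest of October, November, December).
55 ÷ 7 = 7 full weeks with remainder 6, so 7 more Sundays after the first → 8.

8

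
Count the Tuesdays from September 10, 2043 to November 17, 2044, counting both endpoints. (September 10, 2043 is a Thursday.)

62

September 10, 2043 is a Thursday; the first Tuesday on or after it is September 15, 2043 (5 days later).
From September 15, 2043 to November 17, 2044: 107 + 322 = 429 days (rest of 2043, to November 17, 2044 in 2044).
429 ÷ 7 = 61 full weeks with remainder 2, so 61 more Tuesdays after the first → 62.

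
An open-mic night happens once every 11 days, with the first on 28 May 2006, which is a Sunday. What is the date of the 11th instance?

15 September 2006

The 11th occurrence is 10 intervals after the first: 10 × 11 = 110 days after 28 May 2006.
May has 31 days — 3 days to the end of May leaves 107.
June has 30 days (77 left).
July has 31 days (46 left).
August has 31 days (15 left).
15 days into September → 15 September 2006.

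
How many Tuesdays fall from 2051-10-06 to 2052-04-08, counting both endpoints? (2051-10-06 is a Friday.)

26

2051-10-06 is a Friday; the first Tuesday on or after it is 2051-10-10 (4 days later).
From 2051-10-10 to 2052-04-08: 21 + 30 + 31 + 31 + 29 + 31 + 8 = 181 days (rest of October, November, December, January, February, March, April).
181 ÷ 7 = 25 full weeks with remainder 6, so 25 more Tuesdays after the first → 26.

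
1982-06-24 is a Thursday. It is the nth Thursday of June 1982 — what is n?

4th

Day 24 falls in week ⌈24/7⌉ of the month.
Days 1–7 hold the 1st Thursday, 8–14 the 2nd, 15–21 the 3rd, 22–28 the 4th, 29–31 the 5th.
24 is in the range for the 4th.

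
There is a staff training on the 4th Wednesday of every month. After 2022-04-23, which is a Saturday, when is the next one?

April 2022 starts on a Friday; its first Wednesday is the 6th, so the 4th Wednesday is the 27th — 2022-04-27.
2022-04-27 is after 2022-04-23, so that is the next one.

2022-04-27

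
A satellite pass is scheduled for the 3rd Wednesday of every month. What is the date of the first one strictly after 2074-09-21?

2074-10-17

September 2074 starts on a Saturday; its first Wednesday is the 5th, so the 3rd Wednesday is the 19th — 2074-09-19.
That is not after 2074-09-21, so look at October 2074.
October 2074 starts on a Monday; its first Wednesday is the 3rd, so the 3rd Wednesday is the 17th — 2074-10-17.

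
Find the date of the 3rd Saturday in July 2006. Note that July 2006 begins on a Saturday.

2006-07-15

July 2006 begins on a Saturday, so the first Saturday is July 1.
The 3rd Saturday is 2 weeks later: 1 + 14 = 15.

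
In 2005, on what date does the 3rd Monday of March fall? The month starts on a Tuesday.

March 2005 begins on a Tuesday, so the first Monday is March 7 (6 days later).
The 3rd Monday is 2 weeks later: 7 + 14 = 21.

March 21, 2005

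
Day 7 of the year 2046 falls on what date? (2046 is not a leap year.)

7 into January → January 7.

January 7, 2046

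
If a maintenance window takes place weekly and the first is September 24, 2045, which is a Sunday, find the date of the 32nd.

April 29, 2046

The 32nd occurrence is 31 intervals after the first: 31 × 7 = 217 days after September 24, 2045.
September has 30 days — 6 days to the end of September leaves 211.
October has 31 days (180 left).
November has 30 days (150 left).
December has 31 days (119 left).
January has 31 days (88 left).
February has 28 days (60 left).
March has 31 days (29 left).
29 days into April → April 29, 2046.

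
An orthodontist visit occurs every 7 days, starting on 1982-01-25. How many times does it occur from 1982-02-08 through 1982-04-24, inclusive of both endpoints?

11

Occurrences land 7·i days after 1982-01-25 for i = 0, 1, 2, …
1982-02-08 is 14 days after the start; 14 ÷ 7 = 2 remainder 0. First occurrence in the window: #3 on 1982-02-08 (2×7 = 14 days in).
1982-04-24 is 89 days after the start; 89 ÷ 7 = 12 remainder 5. Last occurrence in the window: #13 on 1982-04-19.
Occurrences #3 through #13: 11 in total.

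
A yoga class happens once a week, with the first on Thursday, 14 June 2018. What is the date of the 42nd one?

28 March 2019

The 42nd occurrence is 41 intervals after the first: 41 × 7 = 287 days after 14 June 2018.
June has 30 days — 16 days to the end of June leaves 271.
July has 31 days (240 left).
August has 31 days (209 left).
September has 30 days (179 left).
October has 31 days (148 left).
November has 30 days (118 left).
December has 31 days (87 left).
January has 31 days (56 left).
February has 28 days (28 left).
28 days into March → 28 March 2019.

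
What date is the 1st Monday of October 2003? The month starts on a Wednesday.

2003-10-06

October 2003 begins on a Wednesday, so the first Monday is October 6 (5 days later).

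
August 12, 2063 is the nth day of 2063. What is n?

224

Days in months before August: 31 + 28 + 31 + 30 + 31 + 30 + 31 = 212.
Plus 12 days into August → day 224.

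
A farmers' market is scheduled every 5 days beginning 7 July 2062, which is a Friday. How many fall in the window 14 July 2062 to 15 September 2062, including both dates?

Occurrences land 5·i days after 7 July 2062 for i = 0, 1, 2, …
14 July 2062 is 7 days after the start; 7 ÷ 5 = 1 remainder 2; since the remainder is 2, round up to i = 2. First occurrence in the window: #3 on 17 July 2062 (2×5 = 10 days in).
15 September 2062 is 70 days after the start; 70 ÷ 5 = 14 remainder 0. Last occurrence in the window: #15 on 15 September 2062.
Occurrences #3 through #15: 13 in total.

13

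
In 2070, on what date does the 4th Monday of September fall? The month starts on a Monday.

September 2070 begins on a Monday, so the first Monday is September 1.
The 4th Monday is 3 weeks later: 1 + 21 = 22.

September 22, 2070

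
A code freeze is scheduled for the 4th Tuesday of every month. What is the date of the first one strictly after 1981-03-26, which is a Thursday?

1981-04-28

March 1981 starts on a Sunday; its first Tuesday is the 3rd, so the 4th Tuesday is the 24th — 1981-03-24.
That is not after 1981-03-26, so look at April 1981.
April 1981 starts on a Wednesday; its first Tuesday is the 7th, so the 4th Tuesday is the 28th — 1981-04-28.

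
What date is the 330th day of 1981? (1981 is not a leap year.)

Jan has 31 days (330 − 31 = 299 remain).
Feb has 28 days (299 − 28 = 271 remain).
Mar has 31 days (271 − 31 = 240 remain).
Apr has 30 days (240 − 30 = 210 remain).
May has 31 days (210 − 31 = 179 remain).
Jun has 30 days (179 − 30 = 149 remain).
Jul has 31 days (149 − 31 = 118 remain).
Aug has 31 days (118 − 31 = 87 remain).
Sep has 30 days (87 − 30 = 57 remain).
Oct has 31 days (57 − 31 = 26 remain).
26 into Nov → Nov 26.

Nov 26, 1981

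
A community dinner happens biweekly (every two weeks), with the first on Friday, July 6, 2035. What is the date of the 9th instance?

October 26, 2035

The 9th occurrence is 8 intervals after the first: 8 × 14 = 112 days after July 6, 2035.
July has 31 days — 25 days to the end of July leaves 87.
August has 31 days (56 left).
September has 30 days (26 left).
26 days into October → October 26, 2035.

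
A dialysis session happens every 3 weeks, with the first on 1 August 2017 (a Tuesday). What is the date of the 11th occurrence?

27 February 2018

The 11th occurrence is 10 intervals after the first: 10 × 21 = 210 days after 1 August 2017.
August has 31 days — 30 days to the end of August leaves 180.
September has 30 days (150 left).
October has 31 days (119 left).
November has 30 days (89 left).
December has 31 days (58 left).
January has 31 days (27 left).
27 days into February → 27 February 2018.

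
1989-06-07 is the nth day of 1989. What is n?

158

Days in months before June: 31 + 28 + 31 + 30 + 31 = 151.
Plus 7 days into June → day 158.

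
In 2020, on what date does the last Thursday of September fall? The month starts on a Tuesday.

September 24, 2020

September 2020 begins on a Tuesday, so the first Thursday is September 3 (2 days later).
September 2020 has 30 days. Adding weeks: 3, 10, 17, 24 — the last one ≤ 30 is the 24th.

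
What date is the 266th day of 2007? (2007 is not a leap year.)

Sep 23, 2007

Jan has 31 days (266 − 31 = 235 remain).
Feb has 28 days (235 − 28 = 207 remain).
Mar has 31 days (207 − 31 = 176 remain).
Apr has 30 days (176 − 30 = 146 remain).
May has 31 days (146 − 31 = 115 remain).
Jun has 30 days (115 − 30 = 85 remain).
Jul has 31 days (85 − 31 = 54 remain).
Aug has 31 days (54 − 31 = 23 remain).
23 into Sep → Sep 23.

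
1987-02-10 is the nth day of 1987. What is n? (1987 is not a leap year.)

Days in months before February: 31 = 31.
Plus 10 days into February → day 41.

41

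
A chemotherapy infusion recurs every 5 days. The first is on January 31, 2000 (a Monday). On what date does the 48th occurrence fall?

The 48th occurrence is 47 intervals after the first: 47 × 5 = 235 days after January 31, 2000.
January has 31 days — 0 days to the end of January leaves 235.
February has 29 days (206 left).
March has 31 days (175 left).
April has 30 days (145 left).
May has 31 days (114 left).
June has 30 days (84 left).
July has 31 days (53 left).
August has 31 days (22 left).
22 days into September → September 22, 2000.

September 22, 2000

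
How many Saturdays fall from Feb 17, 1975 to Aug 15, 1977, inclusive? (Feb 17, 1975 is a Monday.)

Feb 17, 1975 is a Monday; the first Saturday on or after it is Feb 22, 1975 (5 days later).
From Feb 22, 1975 to Aug 15, 1977: 312 + 366 + 227 = 905 days (rest of 1975, 1976, to Aug 15, 1977 in 1977).
905 ÷ 7 = 129 full weeks with remainder 2, so 129 more Saturdays after the first → 130.

130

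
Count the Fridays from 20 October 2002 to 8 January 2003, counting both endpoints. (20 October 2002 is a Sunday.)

20 October 2002 is a Sunday; the first Friday on or after it is 25 October 2002 (5 days later).
From 25 October 2002 to 8 January 2003: 6 + 30 + 31 + 8 = 75 days (rest of October, November, December, January).
75 ÷ 7 = 10 full weeks with remainder 5, so 10 more Fridays after the first → 11.

11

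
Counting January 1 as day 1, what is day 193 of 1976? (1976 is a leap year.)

January has 31 days (193 − 31 = 162 remain).
February has 29 days (162 − 29 = 133 remain).
March has 31 days (133 − 31 = 102 remain).
April has 30 days (102 − 30 = 72 remain).
May has 31 days (72 − 31 = 41 remain).
June has 30 days (41 − 30 = 11 remain).
11 into July → July 11.

July 11, 1976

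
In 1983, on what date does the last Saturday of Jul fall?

Jul 1983 begins on a Friday, so the first Saturday is Jul 2 (1 day later).
Jul 1983 has 31 days. Adding weeks: 2, 9, 16, 23, 30 — the last one ≤ 31 is the 30th.

Jul 30, 1983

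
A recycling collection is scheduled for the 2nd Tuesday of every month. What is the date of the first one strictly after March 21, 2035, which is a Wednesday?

March 2035 starts on a Thursday; its first Tuesday is the 6th, so the 2nd Tuesday is the 13th — March 13, 2035.
That is not after March 21, 2035, so look at April 2035.
April 2035 starts on a Sunday; its first Tuesday is the 3rd, so the 2nd Tuesday is the 10th — April 10, 2035.

April 10, 2035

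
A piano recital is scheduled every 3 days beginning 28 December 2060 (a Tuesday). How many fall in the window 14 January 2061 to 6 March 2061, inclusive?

Occurrences land 3·i days after 28 December 2060 for i = 0, 1, 2, …
14 January 2061 is 17 days after the start; 17 ÷ 3 = 5 remainder 2; since the remainder is 2, round up to i = 6. First occurrence in the window: #7 on 15 January 2061 (6×3 = 18 days in).
6 March 2061 is 68 days after the start; 68 ÷ 3 = 22 remainder 2. Last occurrence in the window: #23 on 4 March 2061.
Occurrences #7 through #23: 17 in total.

17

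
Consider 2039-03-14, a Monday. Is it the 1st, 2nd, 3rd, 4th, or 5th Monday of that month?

Day 14 falls in week ⌈14/7⌉ of the month.
Days 1–7 hold the 1st Monday, 8–14 the 2nd, 15–21 the 3rd, 22–28 the 4th, 29–31 the 5th.
14 is in the range for the 2nd.

2nd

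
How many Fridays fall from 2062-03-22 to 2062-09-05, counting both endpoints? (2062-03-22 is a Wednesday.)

24

2062-03-22 is a Wednesday; the first Friday on or after it is 2062-03-24 (2 days later).
From 2062-03-24 to 2062-09-05: 7 + 30 + 31 + 30 + 31 + 31 + 5 = 165 days (rest of March, April, May, June, July, August, September).
165 ÷ 7 = 23 full weeks with remainder 4, so 23 more Fridays after the first → 24.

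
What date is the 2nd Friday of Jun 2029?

The first Friday of Jun 2029 is Jun 1.
The 2nd Friday is 1 weeks later: 1 + 7 = 8.

Jun 8, 2029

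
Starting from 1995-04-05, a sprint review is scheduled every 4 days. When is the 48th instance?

1995-10-10

The 48th occurrence is 47 intervals after the first: 47 × 4 = 188 days after 1995-04-05.
April has 30 days — 25 days to the end of April leaves 163.
May has 31 days (132 left).
June has 30 days (102 left).
July has 31 days (71 left).
August has 31 days (40 left).
September has 30 days (10 left).
10 days into October → 1995-10-10.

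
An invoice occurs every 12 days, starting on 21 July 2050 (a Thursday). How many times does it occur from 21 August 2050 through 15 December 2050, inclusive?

Occurrences land 12·i days after 21 July 2050 for i = 0, 1, 2, …
21 August 2050 is 31 days after the start; 31 ÷ 12 = 2 remainder 7; since the remainder is 7, round up to i = 3. First occurrence in the window: #4 on 26 August 2050 (3×12 = 36 days in).
15 December 2050 is 147 days after the start; 147 ÷ 12 = 12 remainder 3. Last occurrence in the window: #13 on 12 December 2050.
Occurrences #4 through #13: 10 in total.

10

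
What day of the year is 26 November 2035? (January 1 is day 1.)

330

Days in months before November: 31 + 28 + 31 + 30 + 31 + 30 + 31 + 31 + 30 + 31 = 304.
Plus 26 days into November → day 330.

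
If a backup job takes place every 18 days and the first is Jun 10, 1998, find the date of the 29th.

Oct 27, 1999

The 29th occurrence is 28 intervals after the first: 28 × 18 = 504 days after Jun 10, 1998.
Jun has 30 days — 20 days to the end of Jun leaves 484.
From end of Jun to end of 1998 is 184 days (300 left).
Jan has 31 days (269 left).
Feb has 28 days (241 left).
Mar has 31 days (210 left).
Apr has 30 days (180 left).
May has 31 days (149 left).
Jun has 30 days (119 left).
Jul has 31 days (88 left).
Aug has 31 days (57 left).
Sep has 30 days (27 left).
27 days into Oct → Oct 27, 1999.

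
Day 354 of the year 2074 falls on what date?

Jan has 31 days (354 − 31 = 323 remain).
Feb has 28 days (323 − 28 = 295 remain).
Mar has 31 days (295 − 31 = 264 remain).
Apr has 30 days (264 − 30 = 234 remain).
May has 31 days (234 − 31 = 203 remain).
Jun has 30 days (203 − 30 = 173 remain).
Jul has 31 days (173 − 31 = 142 remain).
Aug has 31 days (142 − 31 = 111 remain).
Sep has 30 days (111 − 30 = 81 remain).
Oct has 31 days (81 − 31 = 50 remain).
Nov has 30 days (50 − 30 = 20 remain).
20 into Dec → Dec 20.

Dec 20, 2074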